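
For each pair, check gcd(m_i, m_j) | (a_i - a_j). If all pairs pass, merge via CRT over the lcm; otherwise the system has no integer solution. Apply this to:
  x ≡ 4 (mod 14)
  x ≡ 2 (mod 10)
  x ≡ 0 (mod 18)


Moduli 14, 10, 18 are not pairwise coprime, so CRT works modulo lcm(m_i) when all pairwise compatibility conditions hold.
Pairwise compatibility: gcd(m_i, m_j) must divide a_i - a_j for every pair.
Merge one congruence at a time:
  Start: x ≡ 4 (mod 14).
  Combine with x ≡ 2 (mod 10): gcd(14, 10) = 2; 2 - 4 = -2, which IS divisible by 2, so compatible.
    Write x = 4 + 14·t and substitute into x ≡ 2 (mod 10): 14·t ≡ 2 − 4 = -2 (mod 10).
    Divide the congruence (and modulus) by g = 2: 7·t ≡ -1 (mod 5).
    Reduce coefficients mod 5: 2·t ≡ 4 (mod 5).
    The inverse of 2 mod 5 is 3 (since 2·3 = 6 = 1·5 + 1), so t ≡ 3·4 = 12 ≡ 2 (mod 5).
    Then x = 4 + 14·2 = 32, valid modulo lcm(14, 10) = 70: x ≡ 32 (mod 70).
  Combine with x ≡ 0 (mod 18): gcd(70, 18) = 2; 0 - 32 = -32, which IS divisible by 2, so compatible.
    Write x = 32 + 70·t and substitute into x ≡ 0 (mod 18): 70·t ≡ 0 − 32 = -32 (mod 18).
    Divide the congruence (and modulus) by g = 2: 35·t ≡ -16 (mod 9).
    Reduce coefficients mod 9: 8·t ≡ 2 (mod 9).
    The inverse of 8 mod 9 is 8 (since 8·8 = 64 = 7·9 + 1), so t ≡ 8·2 = 16 ≡ 7 (mod 9).
    Then x = 32 + 70·7 = 522, valid modulo lcm(70, 18) = 630: x ≡ 522 (mod 630).
Verify: 522 mod 14 = 4, 522 mod 10 = 2, 522 mod 18 = 0.

x ≡ 522 (mod 630).


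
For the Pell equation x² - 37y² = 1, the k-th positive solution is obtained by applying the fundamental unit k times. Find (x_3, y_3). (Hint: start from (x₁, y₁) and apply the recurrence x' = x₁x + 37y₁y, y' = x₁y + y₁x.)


Step 1: Find the fundamental solution (x₁, y₁) of x² - 37y² = 1.
  Expand √37 as a continued fraction. a₀ = ⌊√37⌋ = 6; iterate m_{k+1} = d_k·a_k − m_k, d_{k+1} = (37 − m_{k+1}²)/d_k, a_{k+1} = ⌊(a₀ + m_{k+1})/d_{k+1}⌋ (starting m₀ = 0, d₀ = 1), with convergents p_k = a_k·p_{k-1} + p_{k-2}, q_k = a_k·q_{k-1} + q_{k-2} (p₋₁ = 1, q₋₁ = 0):
  k = 0: a₀ = 6; p₀/q₀ = 6/1; p₀² − 37·q₀² = 36 − 37 = -1.
  k = 1: m = 6, d = 1, a = ⌊(6 + 6)/1⌋ = 12; p/q = (12·6 + 1)/(12·1 + 0) = 73/12; p² − 37·q² = 5329 − 5328 = 1.
  The first convergent with p² − 37·q² = 1 gives the fundamental solution (x₁, y₁) = (73, 12).
Step 2: Apply the recurrence (x_{n+1}, y_{n+1}) = (x₁x_n + 37y₁y_n, x₁y_n + y₁x_n) repeatedly.
  From (x_1, y_1) = (73, 12): x_2 = 73·73 + 37·12·12 = 10657; y_2 = 73·12 + 12·73 = 1752.
  From (x_2, y_2) = (10657, 1752): x_3 = 73·10657 + 37·12·1752 = 1555849; y_3 = 73·1752 + 12·10657 = 255780.
Step 3: Verify x_3² - 37·y_3² = 2420666110801 - 2420666110800 = 1 (should be 1). ✓

(x_1, y_1) = (73, 12); (x_3, y_3) = (1555849, 255780).


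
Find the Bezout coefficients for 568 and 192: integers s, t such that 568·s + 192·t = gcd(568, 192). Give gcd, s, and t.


Euclidean algorithm on (568, 192) — divide until remainder is 0:
  568 = 2 · 192 + 184
  192 = 1 · 184 + 8
  184 = 23 · 8 + 0
gcd(568, 192) = 8.
Track Bezout coefficients alongside the remainders: start with r₀ = 568 = a·1 + b·0 (s = 1, t = 0) and r₁ = 192 = a·0 + b·1 (s = 0, t = 1); each new remainder r_{k+1} = r_{k-1} − q_k·r_k inherits s_{k+1} = s_{k-1} − q_k·s_k, t_{k+1} = t_{k-1} − q_k·t_k, so r_k = a·s_k + b·t_k at every step:
  q = 2: r = 184, s = 1 − 2·0 = 1, t = 0 − 2·1 = -2  (check: 568·1 + 192·(-2) = 184)
  q = 1: r = 8, s = 0 − 1·1 = -1, t = 1 − 1·(-2) = 3  (check: 568·(-1) + 192·3 = 8)
The row with r = 8 (the gcd) gives the Bezout coefficients s = -1, t = 3.
Result: 568 · (-1) + 192 · (3) = 8.

gcd(568, 192) = 8; s = -1, t = 3 (check: 568·(-1) + 192·3 = 8).


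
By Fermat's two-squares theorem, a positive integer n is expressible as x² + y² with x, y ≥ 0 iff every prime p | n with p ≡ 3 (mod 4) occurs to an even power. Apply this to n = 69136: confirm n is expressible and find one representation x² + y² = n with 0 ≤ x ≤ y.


Step 1: Factor n = 69136 = 2^4 · 29 · 149.
Step 2: Check the mod-4 condition on each prime factor: 2 = 2 (special); 29 ≡ 1 (mod 4), exponent 1; 149 ≡ 1 (mod 4), exponent 1.
All primes ≡ 3 (mod 4) appear to even exponent (or don't appear), so by the two-squares theorem n IS expressible as a sum of two squares.
Step 3: Build a representation. Group n = k² · m with k = 4 and m = 29 · 149 = 4321 (a product of primes ≡ 1 (mod 4)); a representation of m scales to one of n via (k·x)² + (k·y)² = k²(x² + y²). Each prime p ≡ 1 (mod 4) is itself a sum of two squares; find a² by testing p − a² for a perfect square:
  29: 29 − 1² = 28, 29 − 2² = 25 = 5² ⇒ 29 = 2² + 5².
  149: 149 − 1² = 148, 149 − 2² = 145, 149 − 3² = 140, 149 − 4² = 133, 149 − 5² = 124, 149 − 6² = 113, 149 − 7² = 100 = 10² ⇒ 149 = 7² + 10².
  Combine using the Brahmagupta–Fibonacci identity (a² + b²)(c² + d²) = (ac − bd)² + (ad + bc)² = (ac + bd)² + (ad − bc)²:
  29 · 149 = 4321: from (2² + 5²)(7² + 10²), take (2·7 − 5·10, 2·10 + 5·7) = (14 − 50, 20 + 35) = (-36, 55); dropping signs (only squares matter) gives (36, 55); check 36² + 55² = 1296 + 3025 = 4321 ✓.
  Scale by k = 4: (4·36, 4·55) = (144, 220).
Step 4: Order so x ≤ y and verify: 144² + 220² = 20736 + 48400 = 69136 = n. ✓

n = 69136 = 144² + 220² (one valid representation with x ≤ y).


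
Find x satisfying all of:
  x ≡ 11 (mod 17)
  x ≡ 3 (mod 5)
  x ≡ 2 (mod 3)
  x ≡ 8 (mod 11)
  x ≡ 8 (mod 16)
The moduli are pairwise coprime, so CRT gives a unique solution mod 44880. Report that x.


Product of moduli M = 17 · 5 · 3 · 11 · 16 = 44880.
Merge one congruence at a time:
  Start: x ≡ 11 (mod 17).
  Combine with x ≡ 3 (mod 5); new modulus lcm = 85.
    Write x = 11 + 17·t and substitute into x ≡ 3 (mod 5): 17·t ≡ 3 − 11 = -8 (mod 5).
    Reduce coefficients mod 5: 2·t ≡ 2 (mod 5).
    The inverse of 2 mod 5 is 3 (since 2·3 = 6 = 1·5 + 1), so t ≡ 3·2 = 6 ≡ 1 (mod 5).
    Then x = 11 + 17·1 = 28, valid modulo lcm(17, 5) = 85: x ≡ 28 (mod 85).
  Combine with x ≡ 2 (mod 3); new modulus lcm = 255.
    Write x = 28 + 85·t and substitute into x ≡ 2 (mod 3): 85·t ≡ 2 − 28 = -26 (mod 3).
    Reduce coefficients mod 3: 1·t ≡ 1 (mod 3).
    So t ≡ 1 (mod 3).
    Then x = 28 + 85·1 = 113, valid modulo lcm(85, 3) = 255: x ≡ 113 (mod 255).
  Combine with x ≡ 8 (mod 11); new modulus lcm = 2805.
    Write x = 113 + 255·t and substitute into x ≡ 8 (mod 11): 255·t ≡ 8 − 113 = -105 (mod 11).
    Reduce coefficients mod 11: 2·t ≡ 5 (mod 11).
    The inverse of 2 mod 11 is 6 (since 2·6 = 12 = 1·11 + 1), so t ≡ 6·5 = 30 ≡ 8 (mod 11).
    Then x = 113 + 255·8 = 2153, valid modulo lcm(255, 11) = 2805: x ≡ 2153 (mod 2805).
  Combine with x ≡ 8 (mod 16); new modulus lcm = 44880.
    Write x = 2153 + 2805·t and substitute into x ≡ 8 (mod 16): 2805·t ≡ 8 − 2153 = -2145 (mod 16).
    Reduce coefficients mod 16: 5·t ≡ 15 (mod 16).
    The inverse of 5 mod 16 is 13 (since 5·13 = 65 = 4·16 + 1), so t ≡ 13·15 = 195 ≡ 3 (mod 16).
    Then x = 2153 + 2805·3 = 10568, valid modulo lcm(2805, 16) = 44880: x ≡ 10568 (mod 44880).
Verify against each original: 10568 mod 17 = 11, 10568 mod 5 = 3, 10568 mod 3 = 2, 10568 mod 11 = 8, 10568 mod 16 = 8.

x ≡ 10568 (mod 44880).


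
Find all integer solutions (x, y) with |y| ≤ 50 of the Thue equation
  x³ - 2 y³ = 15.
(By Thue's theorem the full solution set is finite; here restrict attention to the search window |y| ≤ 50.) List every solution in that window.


The equation is x³ - 2y³ = 15. For fixed y, x³ = 2·y³ + 15, so a solution requires the RHS to be a perfect cube.
Strategy: iterate y from -50 to 50, compute RHS = 2·y³ + 15, and check whether it is a (positive or negative) perfect cube.
Check small values of y:
  y = 0: RHS = 15 is not a perfect cube.
  y = 1: RHS = 17 is not a perfect cube.
  y = -1: RHS = 13 is not a perfect cube.
  y = 2: RHS = 31 is not a perfect cube.
  y = -2: RHS = -1 = (-1)³ ⇒ x = -1 works.
  y = 3: RHS = 69 is not a perfect cube.
  y = -3: RHS = -39 is not a perfect cube.
Continuing the search up to |y| = 50 finds no further solutions beyond those listed.
Collected solutions: (-1, -2).

Solutions (with |y| ≤ 50): (-1, -2).


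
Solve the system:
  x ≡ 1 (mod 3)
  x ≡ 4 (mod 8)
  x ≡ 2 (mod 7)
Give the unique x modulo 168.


Moduli 3, 8, 7 are pairwise coprime; by CRT there is a unique solution modulo M = 3 · 8 · 7 = 168.
Solve pairwise, accumulating the modulus:
  Start with x ≡ 1 (mod 3).
  Combine with x ≡ 4 (mod 8): since gcd(3, 8) = 1, we get a unique residue mod 24.
    Write x = 1 + 3·t and substitute into x ≡ 4 (mod 8): 3·t ≡ 4 − 1 = 3 (mod 8).
    The inverse of 3 mod 8 is 3 (since 3·3 = 9 = 1·8 + 1), so t ≡ 3·3 = 9 ≡ 1 (mod 8).
    Then x = 1 + 3·1 = 4, valid modulo lcm(3, 8) = 24: x ≡ 4 (mod 24).
  Combine with x ≡ 2 (mod 7): since gcd(24, 7) = 1, we get a unique residue mod 168.
    Write x = 4 + 24·t and substitute into x ≡ 2 (mod 7): 24·t ≡ 2 − 4 = -2 (mod 7).
    Reduce coefficients mod 7: 3·t ≡ 5 (mod 7).
    The inverse of 3 mod 7 is 5 (since 3·5 = 15 = 2·7 + 1), so t ≡ 5·5 = 25 ≡ 4 (mod 7).
    Then x = 4 + 24·4 = 100, valid modulo lcm(24, 7) = 168: x ≡ 100 (mod 168).
Verify: 100 mod 3 = 1 ✓, 100 mod 8 = 4 ✓, 100 mod 7 = 2 ✓.

x ≡ 100 (mod 168).


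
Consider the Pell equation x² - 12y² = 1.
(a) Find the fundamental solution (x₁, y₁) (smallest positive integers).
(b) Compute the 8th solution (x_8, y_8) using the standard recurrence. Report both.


Step 1: Find the fundamental solution (x₁, y₁) of x² - 12y² = 1.
  Expand √12 as a continued fraction. a₀ = ⌊√12⌋ = 3; iterate m_{k+1} = d_k·a_k − m_k, d_{k+1} = (12 − m_{k+1}²)/d_k, a_{k+1} = ⌊(a₀ + m_{k+1})/d_{k+1}⌋ (starting m₀ = 0, d₀ = 1), with convergents p_k = a_k·p_{k-1} + p_{k-2}, q_k = a_k·q_{k-1} + q_{k-2} (p₋₁ = 1, q₋₁ = 0):
  k = 0: a₀ = 3; p₀/q₀ = 3/1; p₀² − 12·q₀² = 9 − 12 = -3.
  k = 1: m = 3, d = 3, a = ⌊(3 + 3)/3⌋ = 2; p/q = (2·3 + 1)/(2·1 + 0) = 7/2; p² − 12·q² = 49 − 48 = 1.
  The first convergent with p² − 12·q² = 1 gives the fundamental solution (x₁, y₁) = (7, 2).
Step 2: Apply the recurrence (x_{n+1}, y_{n+1}) = (x₁x_n + 12y₁y_n, x₁y_n + y₁x_n) repeatedly.
  From (x_1, y_1) = (7, 2): x_2 = 7·7 + 12·2·2 = 97; y_2 = 7·2 + 2·7 = 28.
  From (x_2, y_2) = (97, 28): x_3 = 7·97 + 12·2·28 = 1351; y_3 = 7·28 + 2·97 = 390.
  From (x_3, y_3) = (1351, 390): x_4 = 7·1351 + 12·2·390 = 18817; y_4 = 7·390 + 2·1351 = 5432.
  From (x_4, y_4) = (18817, 5432): x_5 = 7·18817 + 12·2·5432 = 262087; y_5 = 7·5432 + 2·18817 = 75658.
  From (x_5, y_5) = (262087, 75658): x_6 = 7·262087 + 12·2·75658 = 3650401; y_6 = 7·75658 + 2·262087 = 1053780.
  From (x_6, y_6) = (3650401, 1053780): x_7 = 7·3650401 + 12·2·1053780 = 50843527; y_7 = 7·1053780 + 2·3650401 = 14677262.
  From (x_7, y_7) = (50843527, 14677262): x_8 = 7·50843527 + 12·2·14677262 = 708158977; y_8 = 7·14677262 + 2·50843527 = 204427888.
Step 3: Verify x_8² - 12·y_8² = 501489136705686529 - 501489136705686528 = 1 (should be 1). ✓

(x_1, y_1) = (7, 2); (x_8, y_8) = (708158977, 204427888).


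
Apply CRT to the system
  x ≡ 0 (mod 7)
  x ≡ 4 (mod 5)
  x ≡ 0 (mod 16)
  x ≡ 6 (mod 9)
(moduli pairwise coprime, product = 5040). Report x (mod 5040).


Product of moduli M = 7 · 5 · 16 · 9 = 5040.
Merge one congruence at a time:
  Start: x ≡ 0 (mod 7).
  Combine with x ≡ 4 (mod 5); new modulus lcm = 35.
    Write x = 0 + 7·t and substitute into x ≡ 4 (mod 5): 7·t ≡ 4 − 0 = 4 (mod 5).
    Reduce coefficients mod 5: 2·t ≡ 4 (mod 5).
    The inverse of 2 mod 5 is 3 (since 2·3 = 6 = 1·5 + 1), so t ≡ 3·4 = 12 ≡ 2 (mod 5).
    Then x = 0 + 7·2 = 14, valid modulo lcm(7, 5) = 35: x ≡ 14 (mod 35).
  Combine with x ≡ 0 (mod 16); new modulus lcm = 560.
    Write x = 14 + 35·t and substitute into x ≡ 0 (mod 16): 35·t ≡ 0 − 14 = -14 (mod 16).
    Reduce coefficients mod 16: 3·t ≡ 2 (mod 16).
    The inverse of 3 mod 16 is 11 (since 3·11 = 33 = 2·16 + 1), so t ≡ 11·2 = 22 ≡ 6 (mod 16).
    Then x = 14 + 35·6 = 224, valid modulo lcm(35, 16) = 560: x ≡ 224 (mod 560).
  Combine with x ≡ 6 (mod 9); new modulus lcm = 5040.
    Write x = 224 + 560·t and substitute into x ≡ 6 (mod 9): 560·t ≡ 6 − 224 = -218 (mod 9).
    Reduce coefficients mod 9: 2·t ≡ 7 (mod 9).
    The inverse of 2 mod 9 is 5 (since 2·5 = 10 = 1·9 + 1), so t ≡ 5·7 = 35 ≡ 8 (mod 9).
    Then x = 224 + 560·8 = 4704, valid modulo lcm(560, 9) = 5040: x ≡ 4704 (mod 5040).
Verify against each original: 4704 mod 7 = 0, 4704 mod 5 = 4, 4704 mod 16 = 0, 4704 mod 9 = 6.

x ≡ 4704 (mod 5040).


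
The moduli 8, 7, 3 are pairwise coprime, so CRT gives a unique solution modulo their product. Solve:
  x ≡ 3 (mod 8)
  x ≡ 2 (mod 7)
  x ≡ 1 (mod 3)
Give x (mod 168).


Moduli 8, 7, 3 are pairwise coprime; by CRT there is a unique solution modulo M = 8 · 7 · 3 = 168.
Solve pairwise, accumulating the modulus:
  Start with x ≡ 3 (mod 8).
  Combine with x ≡ 2 (mod 7): since gcd(8, 7) = 1, we get a unique residue mod 56.
    Write x = 3 + 8·t and substitute into x ≡ 2 (mod 7): 8·t ≡ 2 − 3 = -1 (mod 7).
    Reduce coefficients mod 7: 1·t ≡ 6 (mod 7).
    So t ≡ 6 (mod 7).
    Then x = 3 + 8·6 = 51, valid modulo lcm(8, 7) = 56: x ≡ 51 (mod 56).
  Combine with x ≡ 1 (mod 3): since gcd(56, 3) = 1, we get a unique residue mod 168.
    Write x = 51 + 56·t and substitute into x ≡ 1 (mod 3): 56·t ≡ 1 − 51 = -50 (mod 3).
    Reduce coefficients mod 3: 2·t ≡ 1 (mod 3).
    The inverse of 2 mod 3 is 2 (since 2·2 = 4 = 1·3 + 1), so t ≡ 2·1 = 2 ≡ 2 (mod 3).
    Then x = 51 + 56·2 = 163, valid modulo lcm(56, 3) = 168: x ≡ 163 (mod 168).
Verify: 163 mod 8 = 3 ✓, 163 mod 7 = 2 ✓, 163 mod 3 = 1 ✓.

x ≡ 163 (mod 168).


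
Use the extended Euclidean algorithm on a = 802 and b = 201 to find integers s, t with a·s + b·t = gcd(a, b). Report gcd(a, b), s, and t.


Euclidean algorithm on (802, 201) — divide until remainder is 0:
  802 = 3 · 201 + 199
  201 = 1 · 199 + 2
  199 = 99 · 2 + 1
  2 = 2 · 1 + 0
gcd(802, 201) = 1.
Track Bezout coefficients alongside the remainders: start with r₀ = 802 = a·1 + b·0 (s = 1, t = 0) and r₁ = 201 = a·0 + b·1 (s = 0, t = 1); each new remainder r_{k+1} = r_{k-1} − q_k·r_k inherits s_{k+1} = s_{k-1} − q_k·s_k, t_{k+1} = t_{k-1} − q_k·t_k, so r_k = a·s_k + b·t_k at every step:
  q = 3: r = 199, s = 1 − 3·0 = 1, t = 0 − 3·1 = -3  (check: 802·1 + 201·(-3) = 199)
  q = 1: r = 2, s = 0 − 1·1 = -1, t = 1 − 1·(-3) = 4  (check: 802·(-1) + 201·4 = 2)
  q = 99: r = 1, s = 1 − 99·(-1) = 100, t = -3 − 99·4 = -399  (check: 802·100 + 201·(-399) = 1)
The row with r = 1 (the gcd) gives the Bezout coefficients s = 100, t = -399.
Result: 802 · (100) + 201 · (-399) = 1.

gcd(802, 201) = 1; s = 100, t = -399 (check: 802·100 + 201·(-399) = 1).


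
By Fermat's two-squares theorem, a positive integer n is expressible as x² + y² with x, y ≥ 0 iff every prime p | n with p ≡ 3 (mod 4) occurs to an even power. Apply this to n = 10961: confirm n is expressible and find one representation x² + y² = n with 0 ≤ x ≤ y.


Step 1: Factor n = 10961 = 97 · 113.
Step 2: Check the mod-4 condition on each prime factor: 97 ≡ 1 (mod 4), exponent 1; 113 ≡ 1 (mod 4), exponent 1.
All primes ≡ 3 (mod 4) appear to even exponent (or don't appear), so by the two-squares theorem n IS expressible as a sum of two squares.
Step 3: Build a representation. Here n = 97 · 113 is a product of primes ≡ 1 (mod 4). Each prime p ≡ 1 (mod 4) is itself a sum of two squares; find a² by testing p − a² for a perfect square:
  97: 97 − 1² = 96, 97 − 2² = 93, 97 − 3² = 88, 97 − 4² = 81 = 9² ⇒ 97 = 4² + 9².
  113: 113 − 1² = 112, 113 − 2² = 109, 113 − 3² = 104, 113 − 4² = 97, 113 − 5² = 88, 113 − 6² = 77, 113 − 7² = 64 = 8² ⇒ 113 = 7² + 8².
  Combine using the Brahmagupta–Fibonacci identity (a² + b²)(c² + d²) = (ac − bd)² + (ad + bc)² = (ac + bd)² + (ad − bc)²:
  97 · 113 = 10961: from (4² + 9²)(7² + 8²), take (4·7 − 9·8, 4·8 + 9·7) = (28 − 72, 32 + 63) = (-44, 95); dropping signs (only squares matter) gives (44, 95); check 44² + 95² = 1936 + 9025 = 10961 ✓.
Step 4: Order so x ≤ y and verify: 44² + 95² = 1936 + 9025 = 10961 = n. ✓

n = 10961 = 44² + 95² (one valid representation with x ≤ y).


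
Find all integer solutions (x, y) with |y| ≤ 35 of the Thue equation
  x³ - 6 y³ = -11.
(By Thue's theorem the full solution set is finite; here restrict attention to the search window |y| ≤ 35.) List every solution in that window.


The equation is x³ - 6y³ = -11. For fixed y, x³ = 6·y³ − 11, so a solution requires the RHS to be a perfect cube.
Strategy: iterate y from -35 to 35, compute RHS = 6·y³ − 11, and check whether it is a (positive or negative) perfect cube.
Check small values of y:
  y = 0: RHS = -11 is not a perfect cube.
  y = 1: RHS = -5 is not a perfect cube.
  y = -1: RHS = -17 is not a perfect cube.
  y = 2: RHS = 37 is not a perfect cube.
  y = -2: RHS = -59 is not a perfect cube.
  y = 3: RHS = 151 is not a perfect cube.
  y = -3: RHS = -173 is not a perfect cube.
Continuing the search up to |y| = 35 finds no solutions either.
No (x, y) in the scanned range satisfies the equation.

No integer solutions with |y| ≤ 35.


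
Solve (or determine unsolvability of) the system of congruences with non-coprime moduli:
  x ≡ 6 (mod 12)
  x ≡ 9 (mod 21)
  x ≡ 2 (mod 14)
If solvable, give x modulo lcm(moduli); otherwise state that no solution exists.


Moduli 12, 21, 14 are not pairwise coprime, so CRT works modulo lcm(m_i) when all pairwise compatibility conditions hold.
Pairwise compatibility: gcd(m_i, m_j) must divide a_i - a_j for every pair.
Merge one congruence at a time:
  Start: x ≡ 6 (mod 12).
  Combine with x ≡ 9 (mod 21): gcd(12, 21) = 3; 9 - 6 = 3, which IS divisible by 3, so compatible.
    Write x = 6 + 12·t and substitute into x ≡ 9 (mod 21): 12·t ≡ 9 − 6 = 3 (mod 21).
    Divide the congruence (and modulus) by g = 3: 4·t ≡ 1 (mod 7).
    The inverse of 4 mod 7 is 2 (since 4·2 = 8 = 1·7 + 1), so t ≡ 2·1 = 2 ≡ 2 (mod 7).
    Then x = 6 + 12·2 = 30, valid modulo lcm(12, 21) = 84: x ≡ 30 (mod 84).
  Combine with x ≡ 2 (mod 14): gcd(84, 14) = 14; 2 - 30 = -28, which IS divisible by 14, so compatible.
    Write x = 30 + 84·t and substitute into x ≡ 2 (mod 14): 84·t ≡ 2 − 30 = -28 (mod 14).
    Divide the congruence (and modulus) by g = 14: 6·t ≡ -2 (mod 1).
    Modulo 1 every t works; take t = 0.
    Then x = 30 + 84·0 = 30, valid modulo lcm(84, 14) = 84: x ≡ 30 (mod 84).
Verify: 30 mod 12 = 6, 30 mod 21 = 9, 30 mod 14 = 2.

x ≡ 30 (mod 84).


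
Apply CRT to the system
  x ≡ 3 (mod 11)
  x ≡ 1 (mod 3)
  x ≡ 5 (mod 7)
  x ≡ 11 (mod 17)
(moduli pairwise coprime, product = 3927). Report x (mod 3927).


Product of moduli M = 11 · 3 · 7 · 17 = 3927.
Merge one congruence at a time:
  Start: x ≡ 3 (mod 11).
  Combine with x ≡ 1 (mod 3); new modulus lcm = 33.
    Write x = 3 + 11·t and substitute into x ≡ 1 (mod 3): 11·t ≡ 1 − 3 = -2 (mod 3).
    Reduce coefficients mod 3: 2·t ≡ 1 (mod 3).
    The inverse of 2 mod 3 is 2 (since 2·2 = 4 = 1·3 + 1), so t ≡ 2·1 = 2 ≡ 2 (mod 3).
    Then x = 3 + 11·2 = 25, valid modulo lcm(11, 3) = 33: x ≡ 25 (mod 33).
  Combine with x ≡ 5 (mod 7); new modulus lcm = 231.
    Write x = 25 + 33·t and substitute into x ≡ 5 (mod 7): 33·t ≡ 5 − 25 = -20 (mod 7).
    Reduce coefficients mod 7: 5·t ≡ 1 (mod 7).
    The inverse of 5 mod 7 is 3 (since 5·3 = 15 = 2·7 + 1), so t ≡ 3·1 = 3 ≡ 3 (mod 7).
    Then x = 25 + 33·3 = 124, valid modulo lcm(33, 7) = 231: x ≡ 124 (mod 231).
  Combine with x ≡ 11 (mod 17); new modulus lcm = 3927.
    Write x = 124 + 231·t and substitute into x ≡ 11 (mod 17): 231·t ≡ 11 − 124 = -113 (mod 17).
    Reduce coefficients mod 17: 10·t ≡ 6 (mod 17).
    The inverse of 10 mod 17 is 12 (since 10·12 = 120 = 7·17 + 1), so t ≡ 12·6 = 72 ≡ 4 (mod 17).
    Then x = 124 + 231·4 = 1048, valid modulo lcm(231, 17) = 3927: x ≡ 1048 (mod 3927).
Verify against each original: 1048 mod 11 = 3, 1048 mod 3 = 1, 1048 mod 7 = 5, 1048 mod 17 = 11.

x ≡ 1048 (mod 3927).


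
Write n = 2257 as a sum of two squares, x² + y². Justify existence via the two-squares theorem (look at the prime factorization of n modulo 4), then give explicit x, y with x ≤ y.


Step 1: Factor n = 2257 = 37 · 61.
Step 2: Check the mod-4 condition on each prime factor: 37 ≡ 1 (mod 4), exponent 1; 61 ≡ 1 (mod 4), exponent 1.
All primes ≡ 3 (mod 4) appear to even exponent (or don't appear), so by the two-squares theorem n IS expressible as a sum of two squares.
Step 3: Build a representation. Here n = 37 · 61 is a product of primes ≡ 1 (mod 4). Each prime p ≡ 1 (mod 4) is itself a sum of two squares; find a² by testing p − a² for a perfect square:
  37: 37 − 1² = 36 = 6² ⇒ 37 = 1² + 6².
  61: 61 − 1² = 60, 61 − 2² = 57, 61 − 3² = 52, 61 − 4² = 45, 61 − 5² = 36 = 6² ⇒ 61 = 5² + 6².
  Combine using the Brahmagupta–Fibonacci identity (a² + b²)(c² + d²) = (ac − bd)² + (ad + bc)² = (ac + bd)² + (ad − bc)²:
  37 · 61 = 2257: from (1² + 6²)(5² + 6²), take (1·5 − 6·6, 1·6 + 6·5) = (5 − 36, 6 + 30) = (-31, 36); dropping signs (only squares matter) gives (31, 36); check 31² + 36² = 961 + 1296 = 2257 ✓.
Step 4: Order so x ≤ y and verify: 31² + 36² = 961 + 1296 = 2257 = n. ✓

n = 2257 = 31² + 36² (one valid representation with x ≤ y).


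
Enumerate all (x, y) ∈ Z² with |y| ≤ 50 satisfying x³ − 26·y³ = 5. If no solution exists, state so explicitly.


The equation is x³ - 26y³ = 5. For fixed y, x³ = 26·y³ + 5, so a solution requires the RHS to be a perfect cube.
Strategy: iterate y from -50 to 50, compute RHS = 26·y³ + 5, and check whether it is a (positive or negative) perfect cube.
Check small values of y:
  y = 0: RHS = 5 is not a perfect cube.
  y = 1: RHS = 31 is not a perfect cube.
  y = -1: RHS = -21 is not a perfect cube.
  y = 2: RHS = 213 is not a perfect cube.
  y = -2: RHS = -203 is not a perfect cube.
  y = 3: RHS = 707 is not a perfect cube.
  y = -3: RHS = -697 is not a perfect cube.
Continuing the search up to |y| = 50 finds no solutions either.
No (x, y) in the scanned range satisfies the equation.

No integer solutions with |y| ≤ 50.


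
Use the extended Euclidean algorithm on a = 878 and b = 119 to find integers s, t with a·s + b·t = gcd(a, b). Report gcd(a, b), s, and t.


Euclidean algorithm on (878, 119) — divide until remainder is 0:
  878 = 7 · 119 + 45
  119 = 2 · 45 + 29
  45 = 1 · 29 + 16
  29 = 1 · 16 + 13
  16 = 1 · 13 + 3
  13 = 4 · 3 + 1
  3 = 3 · 1 + 0
gcd(878, 119) = 1.
Track Bezout coefficients alongside the remainders: start with r₀ = 878 = a·1 + b·0 (s = 1, t = 0) and r₁ = 119 = a·0 + b·1 (s = 0, t = 1); each new remainder r_{k+1} = r_{k-1} − q_k·r_k inherits s_{k+1} = s_{k-1} − q_k·s_k, t_{k+1} = t_{k-1} − q_k·t_k, so r_k = a·s_k + b·t_k at every step:
  q = 7: r = 45, s = 1 − 7·0 = 1, t = 0 − 7·1 = -7  (check: 878·1 + 119·(-7) = 45)
  q = 2: r = 29, s = 0 − 2·1 = -2, t = 1 − 2·(-7) = 15  (check: 878·(-2) + 119·15 = 29)
  q = 1: r = 16, s = 1 − 1·(-2) = 3, t = -7 − 1·15 = -22  (check: 878·3 + 119·(-22) = 16)
  q = 1: r = 13, s = -2 − 1·3 = -5, t = 15 − 1·(-22) = 37  (check: 878·(-5) + 119·37 = 13)
  q = 1: r = 3, s = 3 − 1·(-5) = 8, t = -22 − 1·37 = -59  (check: 878·8 + 119·(-59) = 3)
  q = 4: r = 1, s = -5 − 4·8 = -37, t = 37 − 4·(-59) = 273  (check: 878·(-37) + 119·273 = 1)
The row with r = 1 (the gcd) gives the Bezout coefficients s = -37, t = 273.
Result: 878 · (-37) + 119 · (273) = 1.

gcd(878, 119) = 1; s = -37, t = 273 (check: 878·(-37) + 119·273 = 1).


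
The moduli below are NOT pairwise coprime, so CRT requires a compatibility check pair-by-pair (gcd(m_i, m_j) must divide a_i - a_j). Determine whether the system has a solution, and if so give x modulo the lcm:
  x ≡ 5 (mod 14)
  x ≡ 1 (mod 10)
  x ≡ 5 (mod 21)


Moduli 14, 10, 21 are not pairwise coprime, so CRT works modulo lcm(m_i) when all pairwise compatibility conditions hold.
Pairwise compatibility: gcd(m_i, m_j) must divide a_i - a_j for every pair.
Merge one congruence at a time:
  Start: x ≡ 5 (mod 14).
  Combine with x ≡ 1 (mod 10): gcd(14, 10) = 2; 1 - 5 = -4, which IS divisible by 2, so compatible.
    Write x = 5 + 14·t and substitute into x ≡ 1 (mod 10): 14·t ≡ 1 − 5 = -4 (mod 10).
    Divide the congruence (and modulus) by g = 2: 7·t ≡ -2 (mod 5).
    Reduce coefficients mod 5: 2·t ≡ 3 (mod 5).
    The inverse of 2 mod 5 is 3 (since 2·3 = 6 = 1·5 + 1), so t ≡ 3·3 = 9 ≡ 4 (mod 5).
    Then x = 5 + 14·4 = 61, valid modulo lcm(14, 10) = 70: x ≡ 61 (mod 70).
  Combine with x ≡ 5 (mod 21): gcd(70, 21) = 7; 5 - 61 = -56, which IS divisible by 7, so compatible.
    Write x = 61 + 70·t and substitute into x ≡ 5 (mod 21): 70·t ≡ 5 − 61 = -56 (mod 21).
    Divide the congruence (and modulus) by g = 7: 10·t ≡ -8 (mod 3).
    Reduce coefficients mod 3: 1·t ≡ 1 (mod 3).
    So t ≡ 1 (mod 3).
    Then x = 61 + 70·1 = 131, valid modulo lcm(70, 21) = 210: x ≡ 131 (mod 210).
Verify: 131 mod 14 = 5, 131 mod 10 = 1, 131 mod 21 = 5.

x ≡ 131 (mod 210).


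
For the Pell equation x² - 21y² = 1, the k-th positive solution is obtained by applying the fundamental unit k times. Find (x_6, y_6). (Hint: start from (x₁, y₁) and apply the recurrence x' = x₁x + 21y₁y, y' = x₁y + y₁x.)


Step 1: Find the fundamental solution (x₁, y₁) of x² - 21y² = 1.
  Expand √21 as a continued fraction. a₀ = ⌊√21⌋ = 4; iterate m_{k+1} = d_k·a_k − m_k, d_{k+1} = (21 − m_{k+1}²)/d_k, a_{k+1} = ⌊(a₀ + m_{k+1})/d_{k+1}⌋ (starting m₀ = 0, d₀ = 1), with convergents p_k = a_k·p_{k-1} + p_{k-2}, q_k = a_k·q_{k-1} + q_{k-2} (p₋₁ = 1, q₋₁ = 0):
  k = 0: a₀ = 4; p₀/q₀ = 4/1; p₀² − 21·q₀² = 16 − 21 = -5.
  k = 1: m = 4, d = 5, a = ⌊(4 + 4)/5⌋ = 1; p/q = (1·4 + 1)/(1·1 + 0) = 5/1; p² − 21·q² = 25 − 21 = 4.
  k = 2: m = 1, d = 4, a = ⌊(4 + 1)/4⌋ = 1; p/q = (1·5 + 4)/(1·1 + 1) = 9/2; p² − 21·q² = 81 − 84 = -3.
  k = 3: m = 3, d = 3, a = ⌊(4 + 3)/3⌋ = 2; p/q = (2·9 + 5)/(2·2 + 1) = 23/5; p² − 21·q² = 529 − 525 = 4.
  k = 4: m = 3, d = 4, a = ⌊(4 + 3)/4⌋ = 1; p/q = (1·23 + 9)/(1·5 + 2) = 32/7; p² − 21·q² = 1024 − 1029 = -5.
  k = 5: m = 1, d = 5, a = ⌊(4 + 1)/5⌋ = 1; p/q = (1·32 + 23)/(1·7 + 5) = 55/12; p² − 21·q² = 3025 − 3024 = 1.
  The first convergent with p² − 21·q² = 1 gives the fundamental solution (x₁, y₁) = (55, 12).
Step 2: Apply the recurrence (x_{n+1}, y_{n+1}) = (x₁x_n + 21y₁y_n, x₁y_n + y₁x_n) repeatedly.
  From (x_1, y_1) = (55, 12): x_2 = 55·55 + 21·12·12 = 6049; y_2 = 55·12 + 12·55 = 1320.
  From (x_2, y_2) = (6049, 1320): x_3 = 55·6049 + 21·12·1320 = 665335; y_3 = 55·1320 + 12·6049 = 145188.
  From (x_3, y_3) = (665335, 145188): x_4 = 55·665335 + 21·12·145188 = 73180801; y_4 = 55·145188 + 12·665335 = 15969360.
  From (x_4, y_4) = (73180801, 15969360): x_5 = 55·73180801 + 21·12·15969360 = 8049222775; y_5 = 55·15969360 + 12·73180801 = 1756484412.
  From (x_5, y_5) = (8049222775, 1756484412): x_6 = 55·8049222775 + 21·12·1756484412 = 885341324449; y_6 = 55·1756484412 + 12·8049222775 = 193197315960.
Step 3: Verify x_6² - 21·y_6² = 783829260777109485153601 - 783829260777109485153600 = 1 (should be 1). ✓

(x_1, y_1) = (55, 12); (x_6, y_6) = (885341324449, 193197315960).


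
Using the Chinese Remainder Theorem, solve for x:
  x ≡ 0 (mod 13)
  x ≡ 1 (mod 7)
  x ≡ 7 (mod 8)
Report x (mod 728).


Moduli 13, 7, 8 are pairwise coprime; by CRT there is a unique solution modulo M = 13 · 7 · 8 = 728.
Solve pairwise, accumulating the modulus:
  Start with x ≡ 0 (mod 13).
  Combine with x ≡ 1 (mod 7): since gcd(13, 7) = 1, we get a unique residue mod 91.
    Write x = 0 + 13·t and substitute into x ≡ 1 (mod 7): 13·t ≡ 1 − 0 = 1 (mod 7).
    Reduce coefficients mod 7: 6·t ≡ 1 (mod 7).
    The inverse of 6 mod 7 is 6 (since 6·6 = 36 = 5·7 + 1), so t ≡ 6·1 = 6 ≡ 6 (mod 7).
    Then x = 0 + 13·6 = 78, valid modulo lcm(13, 7) = 91: x ≡ 78 (mod 91).
  Combine with x ≡ 7 (mod 8): since gcd(91, 8) = 1, we get a unique residue mod 728.
    Write x = 78 + 91·t and substitute into x ≡ 7 (mod 8): 91·t ≡ 7 − 78 = -71 (mod 8).
    Reduce coefficients mod 8: 3·t ≡ 1 (mod 8).
    The inverse of 3 mod 8 is 3 (since 3·3 = 9 = 1·8 + 1), so t ≡ 3·1 = 3 ≡ 3 (mod 8).
    Then x = 78 + 91·3 = 351, valid modulo lcm(91, 8) = 728: x ≡ 351 (mod 728).
Verify: 351 mod 13 = 0 ✓, 351 mod 7 = 1 ✓, 351 mod 8 = 7 ✓.

x ≡ 351 (mod 728).


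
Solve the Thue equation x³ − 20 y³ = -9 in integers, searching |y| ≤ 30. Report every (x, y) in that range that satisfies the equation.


The equation is x³ - 20y³ = -9. For fixed y, x³ = 20·y³ − 9, so a solution requires the RHS to be a perfect cube.
Strategy: iterate y from -30 to 30, compute RHS = 20·y³ − 9, and check whether it is a (positive or negative) perfect cube.
Check small values of y:
  y = 0: RHS = -9 is not a perfect cube.
  y = 1: RHS = 11 is not a perfect cube.
  y = -1: RHS = -29 is not a perfect cube.
  y = 2: RHS = 151 is not a perfect cube.
  y = -2: RHS = -169 is not a perfect cube.
  y = 3: RHS = 531 is not a perfect cube.
  y = -3: RHS = -549 is not a perfect cube.
Continuing the search up to |y| = 30 finds no solutions either.
No (x, y) in the scanned range satisfies the equation.

No integer solutions with |y| ≤ 30.


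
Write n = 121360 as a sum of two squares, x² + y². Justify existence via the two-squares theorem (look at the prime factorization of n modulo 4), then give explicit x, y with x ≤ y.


Step 1: Factor n = 121360 = 2^4 · 5 · 37 · 41.
Step 2: Check the mod-4 condition on each prime factor: 2 = 2 (special); 5 ≡ 1 (mod 4), exponent 1; 37 ≡ 1 (mod 4), exponent 1; 41 ≡ 1 (mod 4), exponent 1.
All primes ≡ 3 (mod 4) appear to even exponent (or don't appear), so by the two-squares theorem n IS expressible as a sum of two squares.
Step 3: Build a representation. Group n = k² · m with k = 4 and m = 5 · 37 · 41 = 7585 (a product of primes ≡ 1 (mod 4)); a representation of m scales to one of n via (k·x)² + (k·y)² = k²(x² + y²). Each prime p ≡ 1 (mod 4) is itself a sum of two squares; find a² by testing p − a² for a perfect square:
  5: 5 − 1² = 4 = 2² ⇒ 5 = 1² + 2².
  37: 37 − 1² = 36 = 6² ⇒ 37 = 1² + 6².
  41: 41 − 1² = 40, 41 − 2² = 37, 41 − 3² = 32, 41 − 4² = 25 = 5² ⇒ 41 = 4² + 5².
  Combine using the Brahmagupta–Fibonacci identity (a² + b²)(c² + d²) = (ac − bd)² + (ad + bc)² = (ac + bd)² + (ad − bc)²:
  5 · 37 = 185: from (1² + 2²)(1² + 6²), take (1·1 − 2·6, 1·6 + 2·1) = (1 − 12, 6 + 2) = (-11, 8); dropping signs (only squares matter) gives (11, 8); check 11² + 8² = 121 + 64 = 185 ✓.
  185 · 41 = 7585: from (11² + 8²)(4² + 5²), take (11·4 − 8·5, 11·5 + 8·4) = (44 − 40, 55 + 32) = (4, 87); check 4² + 87² = 16 + 7569 = 7585 ✓.
  Scale by k = 4: (4·4, 4·87) = (16, 348).
Step 4: Order so x ≤ y and verify: 16² + 348² = 256 + 121104 = 121360 = n. ✓

n = 121360 = 16² + 348² (one valid representation with x ≤ y).


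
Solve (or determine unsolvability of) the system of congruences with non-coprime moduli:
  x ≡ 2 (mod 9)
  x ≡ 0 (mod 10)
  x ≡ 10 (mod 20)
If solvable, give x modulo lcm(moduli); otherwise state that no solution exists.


Moduli 9, 10, 20 are not pairwise coprime, so CRT works modulo lcm(m_i) when all pairwise compatibility conditions hold.
Pairwise compatibility: gcd(m_i, m_j) must divide a_i - a_j for every pair.
Merge one congruence at a time:
  Start: x ≡ 2 (mod 9).
  Combine with x ≡ 0 (mod 10): gcd(9, 10) = 1; 0 - 2 = -2, which IS divisible by 1, so compatible.
    Write x = 2 + 9·t and substitute into x ≡ 0 (mod 10): 9·t ≡ 0 − 2 = -2 (mod 10).
    Reduce coefficients mod 10: 9·t ≡ 8 (mod 10).
    The inverse of 9 mod 10 is 9 (since 9·9 = 81 = 8·10 + 1), so t ≡ 9·8 = 72 ≡ 2 (mod 10).
    Then x = 2 + 9·2 = 20, valid modulo lcm(9, 10) = 90: x ≡ 20 (mod 90).
  Combine with x ≡ 10 (mod 20): gcd(90, 20) = 10; 10 - 20 = -10, which IS divisible by 10, so compatible.
    Write x = 20 + 90·t and substitute into x ≡ 10 (mod 20): 90·t ≡ 10 − 20 = -10 (mod 20).
    Divide the congruence (and modulus) by g = 10: 9·t ≡ -1 (mod 2).
    Reduce coefficients mod 2: 1·t ≡ 1 (mod 2).
    So t ≡ 1 (mod 2).
    Then x = 20 + 90·1 = 110, valid modulo lcm(90, 20) = 180: x ≡ 110 (mod 180).
Verify: 110 mod 9 = 2, 110 mod 10 = 0, 110 mod 20 = 10.

x ≡ 110 (mod 180).


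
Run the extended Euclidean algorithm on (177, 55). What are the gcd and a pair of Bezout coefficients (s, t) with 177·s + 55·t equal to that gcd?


Euclidean algorithm on (177, 55) — divide until remainder is 0:
  177 = 3 · 55 + 12
  55 = 4 · 12 + 7
  12 = 1 · 7 + 5
  7 = 1 · 5 + 2
  5 = 2 · 2 + 1
  2 = 2 · 1 + 0
gcd(177, 55) = 1.
Track Bezout coefficients alongside the remainders: start with r₀ = 177 = a·1 + b·0 (s = 1, t = 0) and r₁ = 55 = a·0 + b·1 (s = 0, t = 1); each new remainder r_{k+1} = r_{k-1} − q_k·r_k inherits s_{k+1} = s_{k-1} − q_k·s_k, t_{k+1} = t_{k-1} − q_k·t_k, so r_k = a·s_k + b·t_k at every step:
  q = 3: r = 12, s = 1 − 3·0 = 1, t = 0 − 3·1 = -3  (check: 177·1 + 55·(-3) = 12)
  q = 4: r = 7, s = 0 − 4·1 = -4, t = 1 − 4·(-3) = 13  (check: 177·(-4) + 55·13 = 7)
  q = 1: r = 5, s = 1 − 1·(-4) = 5, t = -3 − 1·13 = -16  (check: 177·5 + 55·(-16) = 5)
  q = 1: r = 2, s = -4 − 1·5 = -9, t = 13 − 1·(-16) = 29  (check: 177·(-9) + 55·29 = 2)
  q = 2: r = 1, s = 5 − 2·(-9) = 23, t = -16 − 2·29 = -74  (check: 177·23 + 55·(-74) = 1)
The row with r = 1 (the gcd) gives the Bezout coefficients s = 23, t = -74.
Result: 177 · (23) + 55 · (-74) = 1.

gcd(177, 55) = 1; s = 23, t = -74 (check: 177·23 + 55·(-74) = 1).


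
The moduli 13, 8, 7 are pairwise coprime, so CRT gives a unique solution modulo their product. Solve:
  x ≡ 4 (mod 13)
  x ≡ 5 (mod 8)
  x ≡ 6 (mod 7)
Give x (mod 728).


Moduli 13, 8, 7 are pairwise coprime; by CRT there is a unique solution modulo M = 13 · 8 · 7 = 728.
Solve pairwise, accumulating the modulus:
  Start with x ≡ 4 (mod 13).
  Combine with x ≡ 5 (mod 8): since gcd(13, 8) = 1, we get a unique residue mod 104.
    Write x = 4 + 13·t and substitute into x ≡ 5 (mod 8): 13·t ≡ 5 − 4 = 1 (mod 8).
    Reduce coefficients mod 8: 5·t ≡ 1 (mod 8).
    The inverse of 5 mod 8 is 5 (since 5·5 = 25 = 3·8 + 1), so t ≡ 5·1 = 5 ≡ 5 (mod 8).
    Then x = 4 + 13·5 = 69, valid modulo lcm(13, 8) = 104: x ≡ 69 (mod 104).
  Combine with x ≡ 6 (mod 7): since gcd(104, 7) = 1, we get a unique residue mod 728.
    Write x = 69 + 104·t and substitute into x ≡ 6 (mod 7): 104·t ≡ 6 − 69 = -63 (mod 7).
    Reduce coefficients mod 7: 6·t ≡ 0 (mod 7).
    The inverse of 6 mod 7 is 6 (since 6·6 = 36 = 5·7 + 1), so t ≡ 6·0 = 0 ≡ 0 (mod 7).
    Then x = 69 + 104·0 = 69, valid modulo lcm(104, 7) = 728: x ≡ 69 (mod 728).
Verify: 69 mod 13 = 4 ✓, 69 mod 8 = 5 ✓, 69 mod 7 = 6 ✓.

x ≡ 69 (mod 728).


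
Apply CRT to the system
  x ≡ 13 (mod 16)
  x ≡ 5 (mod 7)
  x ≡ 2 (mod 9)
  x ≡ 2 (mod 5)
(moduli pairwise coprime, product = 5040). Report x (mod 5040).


Product of moduli M = 16 · 7 · 9 · 5 = 5040.
Merge one congruence at a time:
  Start: x ≡ 13 (mod 16).
  Combine with x ≡ 5 (mod 7); new modulus lcm = 112.
    Write x = 13 + 16·t and substitute into x ≡ 5 (mod 7): 16·t ≡ 5 − 13 = -8 (mod 7).
    Reduce coefficients mod 7: 2·t ≡ 6 (mod 7).
    The inverse of 2 mod 7 is 4 (since 2·4 = 8 = 1·7 + 1), so t ≡ 4·6 = 24 ≡ 3 (mod 7).
    Then x = 13 + 16·3 = 61, valid modulo lcm(16, 7) = 112: x ≡ 61 (mod 112).
  Combine with x ≡ 2 (mod 9); new modulus lcm = 1008.
    Write x = 61 + 112·t and substitute into x ≡ 2 (mod 9): 112·t ≡ 2 − 61 = -59 (mod 9).
    Reduce coefficients mod 9: 4·t ≡ 4 (mod 9).
    The inverse of 4 mod 9 is 7 (since 4·7 = 28 = 3·9 + 1), so t ≡ 7·4 = 28 ≡ 1 (mod 9).
    Then x = 61 + 112·1 = 173, valid modulo lcm(112, 9) = 1008: x ≡ 173 (mod 1008).
  Combine with x ≡ 2 (mod 5); new modulus lcm = 5040.
    Write x = 173 + 1008·t and substitute into x ≡ 2 (mod 5): 1008·t ≡ 2 − 173 = -171 (mod 5).
    Reduce coefficients mod 5: 3·t ≡ 4 (mod 5).
    The inverse of 3 mod 5 is 2 (since 3·2 = 6 = 1·5 + 1), so t ≡ 2·4 = 8 ≡ 3 (mod 5).
    Then x = 173 + 1008·3 = 3197, valid modulo lcm(1008, 5) = 5040: x ≡ 3197 (mod 5040).
Verify against each original: 3197 mod 16 = 13, 3197 mod 7 = 5, 3197 mod 9 = 2, 3197 mod 5 = 2.

x ≡ 3197 (mod 5040).


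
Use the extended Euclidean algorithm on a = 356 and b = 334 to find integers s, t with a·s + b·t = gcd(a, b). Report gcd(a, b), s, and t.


Euclidean algorithm on (356, 334) — divide until remainder is 0:
  356 = 1 · 334 + 22
  334 = 15 · 22 + 4
  22 = 5 · 4 + 2
  4 = 2 · 2 + 0
gcd(356, 334) = 2.
Track Bezout coefficients alongside the remainders: start with r₀ = 356 = a·1 + b·0 (s = 1, t = 0) and r₁ = 334 = a·0 + b·1 (s = 0, t = 1); each new remainder r_{k+1} = r_{k-1} − q_k·r_k inherits s_{k+1} = s_{k-1} − q_k·s_k, t_{k+1} = t_{k-1} − q_k·t_k, so r_k = a·s_k + b·t_k at every step:
  q = 1: r = 22, s = 1 − 1·0 = 1, t = 0 − 1·1 = -1  (check: 356·1 + 334·(-1) = 22)
  q = 15: r = 4, s = 0 − 15·1 = -15, t = 1 − 15·(-1) = 16  (check: 356·(-15) + 334·16 = 4)
  q = 5: r = 2, s = 1 − 5·(-15) = 76, t = -1 − 5·16 = -81  (check: 356·76 + 334·(-81) = 2)
The row with r = 2 (the gcd) gives the Bezout coefficients s = 76, t = -81.
Result: 356 · (76) + 334 · (-81) = 2.

gcd(356, 334) = 2; s = 76, t = -81 (check: 356·76 + 334·(-81) = 2).


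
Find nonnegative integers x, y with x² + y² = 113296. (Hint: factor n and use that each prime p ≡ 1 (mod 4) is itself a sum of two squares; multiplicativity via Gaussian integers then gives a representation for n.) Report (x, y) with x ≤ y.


Step 1: Factor n = 113296 = 2^4 · 73 · 97.
Step 2: Check the mod-4 condition on each prime factor: 2 = 2 (special); 73 ≡ 1 (mod 4), exponent 1; 97 ≡ 1 (mod 4), exponent 1.
All primes ≡ 3 (mod 4) appear to even exponent (or don't appear), so by the two-squares theorem n IS expressible as a sum of two squares.
Step 3: Build a representation. Group n = k² · m with k = 4 and m = 73 · 97 = 7081 (a product of primes ≡ 1 (mod 4)); a representation of m scales to one of n via (k·x)² + (k·y)² = k²(x² + y²). Each prime p ≡ 1 (mod 4) is itself a sum of two squares; find a² by testing p − a² for a perfect square:
  73: 73 − 1² = 72, 73 − 2² = 69, 73 − 3² = 64 = 8² ⇒ 73 = 3² + 8².
  97: 97 − 1² = 96, 97 − 2² = 93, 97 − 3² = 88, 97 − 4² = 81 = 9² ⇒ 97 = 4² + 9².
  Combine using the Brahmagupta–Fibonacci identity (a² + b²)(c² + d²) = (ac − bd)² + (ad + bc)² = (ac + bd)² + (ad − bc)²:
  73 · 97 = 7081: from (3² + 8²)(4² + 9²), take (3·4 − 8·9, 3·9 + 8·4) = (12 − 72, 27 + 32) = (-60, 59); dropping signs (only squares matter) gives (60, 59); check 60² + 59² = 3600 + 3481 = 7081 ✓.
  Scale by k = 4: (4·60, 4·59) = (240, 236).
Step 4: Order so x ≤ y and verify: 236² + 240² = 55696 + 57600 = 113296 = n. ✓

n = 113296 = 236² + 240² (one valid representation with x ≤ y).


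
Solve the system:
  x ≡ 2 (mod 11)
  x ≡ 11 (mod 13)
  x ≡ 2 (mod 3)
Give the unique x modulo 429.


Moduli 11, 13, 3 are pairwise coprime; by CRT there is a unique solution modulo M = 11 · 13 · 3 = 429.
Solve pairwise, accumulating the modulus:
  Start with x ≡ 2 (mod 11).
  Combine with x ≡ 11 (mod 13): since gcd(11, 13) = 1, we get a unique residue mod 143.
    Write x = 2 + 11·t and substitute into x ≡ 11 (mod 13): 11·t ≡ 11 − 2 = 9 (mod 13).
    The inverse of 11 mod 13 is 6 (since 11·6 = 66 = 5·13 + 1), so t ≡ 6·9 = 54 ≡ 2 (mod 13).
    Then x = 2 + 11·2 = 24, valid modulo lcm(11, 13) = 143: x ≡ 24 (mod 143).
  Combine with x ≡ 2 (mod 3): since gcd(143, 3) = 1, we get a unique residue mod 429.
    Write x = 24 + 143·t and substitute into x ≡ 2 (mod 3): 143·t ≡ 2 − 24 = -22 (mod 3).
    Reduce coefficients mod 3: 2·t ≡ 2 (mod 3).
    The inverse of 2 mod 3 is 2 (since 2·2 = 4 = 1·3 + 1), so t ≡ 2·2 = 4 ≡ 1 (mod 3).
    Then x = 24 + 143·1 = 167, valid modulo lcm(143, 3) = 429: x ≡ 167 (mod 429).
Verify: 167 mod 11 = 2 ✓, 167 mod 13 = 11 ✓, 167 mod 3 = 2 ✓.

x ≡ 167 (mod 429).
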